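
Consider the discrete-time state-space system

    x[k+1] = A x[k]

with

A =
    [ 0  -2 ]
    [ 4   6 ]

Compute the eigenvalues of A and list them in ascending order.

2, 4

det(zI - A) = z^2 - (tr A)z + det A, with tr A = 0 + 6 = 6 and det A = 0·6 - (-2)·4 = 0 - (-8) = 8.
So p(z) = det(zI - A) = z^2 - 6z + 8.
Factor z^2 - 6z + 8: two numbers with sum 6 and product 8 are 4 and 2, so z^2 - 6z + 8 = (z - 4)(z - 2).
Hence p(z) = (z - 4) (z - 2), with roots 2, 4.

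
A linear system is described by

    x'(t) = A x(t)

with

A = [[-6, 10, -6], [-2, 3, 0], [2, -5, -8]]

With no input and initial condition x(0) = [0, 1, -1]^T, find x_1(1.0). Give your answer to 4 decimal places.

1.1239

det(sI - A) = s^3 - (tr A)s^2 + (M11 + M22 + M33)s - det A, where Mii is the 2×2 principal minor of A obtained by deleting row i and column i.
tr A = (-6) + 3 + (-8) = -11; M11 = 3·(-8) - 0·(-5) = -24 - 0 = -24; M22 = (-6)·(-8) - (-6)·2 = 48 - (-12) = 60; M33 = (-6)·3 - 10·(-2) = -18 - (-20) = 2; sum of minors = 38.
det A = (-6)·(3·(-8) - 0·(-5)) - 10·((-2)·(-8) - 0·2) + (-6)·((-2)·(-5) - 3·2) = (-6)·(-24) - 10·16 + (-6)·4 = -40.
So p(s) = det(sI - A) = s^3 + 11s^2 + 38s + 40.
Rational-root test: any integer root divides 40. Testing small divisors, s = -2 works: p(-2) = -8 + 44 + (-76) + 40 = 0, so (s + 2) is a factor.
Dividing, p(s) = (s + 2)(s^2 + 9s + 20).
Factor s^2 + 9s + 20: two numbers with sum -9 and product 20 are -4 and -5, so s^2 + 9s + 20 = (s + 4)(s + 5).
Hence p(s) = (s + 2) (s + 4) (s + 5), with roots -5, -4, -2.
The eigenvalues -5, -4, -2 are distinct and real, so A is diagonalisable and x(t) = e^{At} x(0) = V diag(e^{λ_i t}) V^{-1} x(0), where the columns of V are the eigenvectors.
λ = -5: A - (-5)I = [[-1, 10, -6], [-2, 8, 0], [2, -5, -3]]. v must be orthogonal to every row; (row 1) × (row 2) = [48, 12, 12], so take v_1 = [4, 1, 1]^T.
λ = -4: A - (-4)I = [[-2, 10, -6], [-2, 7, 0], [2, -5, -4]]. v must be orthogonal to every row; (row 1) × (row 2) = [42, 12, 6], so take v_2 = [7, 2, 1]^T.
λ = -2: A - (-2)I = [[-4, 10, -6], [-2, 5, 0], [2, -5, -6]]. v must be orthogonal to every row; (row 1) × (row 2) = [30, 12, 0], so take v_3 = [-5, -2, 0]^T.
V = [v_1 v_2 v_3] = [[4, 7, -5], [1, 2, -2], [1, 1, 0]] has det V = -1, so V^{-1} = adj(V)/det V = [[-2, 5, 4], [2, -5, -3], [1, -3, -1]].
Modal coordinates z(0) = V^{-1} x(0): (-2)·0 + 5·1 + 4·(-1) = 1; 2·0 + (-5)·1 + (-3)·(-1) = -2; 1·0 + (-3)·1 + (-1)·(-1) = -2; so z(0) = [1, -2, -2]^T.
x_1(t) = Σ_i (v_i)_1 · z_i(0) · e^{λ_i t} (row 1 of V times the modal terms).
x_1(1.0) = 4·1·e^{-5·1.0} + 7·(-2)·e^{-4·1.0} + (-5)·(-2)·e^{-2·1.0} = 4·0.006738 + (-14)·0.018316 + 10·0.135335 = 1.1239.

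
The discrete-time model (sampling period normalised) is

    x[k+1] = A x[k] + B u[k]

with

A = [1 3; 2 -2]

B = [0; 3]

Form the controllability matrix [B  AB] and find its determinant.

AB = [[9], [-6]]
Controllability matrix C = [B  AB] = [[0, 9], [3, -6]]
det(C) = 0·(-6) - 9·3 = 0 - 27 = -27
Since det(C) ≠ 0, rank(C) = 2 and the system is completely controllable.

-27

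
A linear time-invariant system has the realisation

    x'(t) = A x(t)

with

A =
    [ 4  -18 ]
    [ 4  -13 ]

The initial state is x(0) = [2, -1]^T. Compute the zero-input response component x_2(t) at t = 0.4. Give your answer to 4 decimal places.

0.9296

det(sI - A) = s^2 - (tr A)s + det A, with tr A = 4 + (-13) = -9 and det A = 4·(-13) - (-18)·4 = -52 - (-72) = 20.
So p(s) = det(sI - A) = s^2 + 9s + 20.
Factor s^2 + 9s + 20: two numbers with sum -9 and product 20 are -4 and -5, so s^2 + 9s + 20 = (s + 4)(s + 5).
Hence p(s) = (s + 4) (s + 5), with roots -5, -4.
The eigenvalues -5, -4 are distinct and real, so A is diagonalisable and x(t) = e^{At} x(0) = V diag(e^{λ_i t}) V^{-1} x(0), where the columns of V are the eigenvectors.
λ = -5: A - (-5)I = [[9, -18], [4, -8]]. Row 1 gives 9·v1 + (-18)·v2 = 0, so take v_1 = [-2, -1]^T.
λ = -4: A - (-4)I = [[8, -18], [4, -9]]. Row 1 gives 8·v1 + (-18)·v2 = 0, so take v_2 = [-9, -4]^T.
V = [v_1 v_2] = [[-2, -9], [-1, -4]] has det V = -1, so V^{-1} = adj(V)/det V = [[4, -9], [-1, 2]].
Modal coordinates z(0) = V^{-1} x(0): 4·2 + (-9)·(-1) = 17; (-1)·2 + 2·(-1) = -4; so z(0) = [17, -4]^T.
x_2(t) = Σ_i (v_i)_2 · z_i(0) · e^{λ_i t} (row 2 of V times the modal terms).
x_2(0.4) = (-1)·17·e^{-5·0.4} + (-4)·(-4)·e^{-4·0.4} = (-17)·0.13533528 + 16·0.20189652 = 0.9296.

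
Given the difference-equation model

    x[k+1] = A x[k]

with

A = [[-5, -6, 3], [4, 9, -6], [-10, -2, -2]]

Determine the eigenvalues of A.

det(zI - A) = z^3 - (tr A)z^2 + (M11 + M22 + M33)z - det A, where Mii is the 2×2 principal minor of A obtained by deleting row i and column i.
tr A = (-5) + 9 + (-2) = 2; M11 = 9·(-2) - (-6)·(-2) = -18 - 12 = -30; M22 = (-5)·(-2) - 3·(-10) = 10 - (-30) = 40; M33 = (-5)·9 - (-6)·4 = -45 - (-24) = -21; sum of minors = -11.
det A = (-5)·(9·(-2) - (-6)·(-2)) - (-6)·(4·(-2) - (-6)·(-10)) + 3·(4·(-2) - 9·(-10)) = (-5)·(-30) - (-6)·(-68) + 3·82 = -12.
So p(z) = det(zI - A) = z^3 - 2z^2 - 11z + 12.
Rational-root test: any integer root divides 12. Testing small divisors, z = 1 works: p(1) = 1 + (-2) + (-11) + 12 = 0, so (z - 1) is a factor.
Dividing, p(z) = (z - 1)(z^2 - z - 12).
Factor z^2 - z - 12: two numbers with sum 1 and product -12 are 4 and -3, so z^2 - z - 12 = (z - 4)(z + 3).
Hence p(z) = (z - 4) (z - 1) (z + 3), with roots -3, 1, 4.

-3, 1, 4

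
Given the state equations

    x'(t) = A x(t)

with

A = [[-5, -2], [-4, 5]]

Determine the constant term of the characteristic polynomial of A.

-33

For a 2×2 matrix, det(sI - A) = s^2 - (tr A)s + det A.
tr A = 0, det A = -33.
So p(s) = s^2 - 33.
The constant term is -33.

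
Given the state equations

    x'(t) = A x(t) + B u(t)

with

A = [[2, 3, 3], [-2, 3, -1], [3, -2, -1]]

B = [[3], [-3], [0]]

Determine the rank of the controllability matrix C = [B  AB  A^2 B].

3

AB = [[-3], [-15], [15]]
A^2B = [[-6], [-54], [6]]
Controllability matrix C = [B  AB  A^2B] = [[3, -3, -6], [-3, -15, -54], [0, 15, 6]]
det(C) = 3·((-15)·6 - (-54)·15) - (-3)·((-3)·6 - (-54)·0) + (-6)·((-3)·15 - (-15)·0) = 3·720 - (-3)·(-18) + (-6)·(-45) = 2376 ≠ 0, so rank(C) = 3.
rank(C) = 3 = n, so the pair (A, B) is completely controllable.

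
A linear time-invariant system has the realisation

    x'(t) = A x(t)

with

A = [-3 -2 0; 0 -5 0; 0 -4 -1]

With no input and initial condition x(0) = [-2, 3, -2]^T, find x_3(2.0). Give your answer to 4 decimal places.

det(sI - A) = s^3 - (tr A)s^2 + (M11 + M22 + M33)s - det A, where Mii is the 2×2 principal minor of A obtained by deleting row i and column i.
tr A = (-3) + (-5) + (-1) = -9; M11 = (-5)·(-1) - 0·(-4) = 5 - 0 = 5; M22 = (-3)·(-1) - 0·0 = 3 - 0 = 3; M33 = (-3)·(-5) - (-2)·0 = 15 - 0 = 15; sum of minors = 23.
det A = (-3)·((-5)·(-1) - 0·(-4)) - (-2)·(0·(-1) - 0·0) + 0·(0·(-4) - (-5)·0) = (-3)·5 - (-2)·0 + 0·0 = -15.
So p(s) = det(sI - A) = s^3 + 9s^2 + 23s + 15.
Rational-root test: any integer root divides 15. Testing small divisors, s = -1 works: p(-1) = -1 + 9 + (-23) + 15 = 0, so (s + 1) is a factor.
Dividing, p(s) = (s + 1)(s^2 + 8s + 15).
Factor s^2 + 8s + 15: two numbers with sum -8 and product 15 are -3 and -5, so s^2 + 8s + 15 = (s + 3)(s + 5).
Hence p(s) = (s + 1) (s + 3) (s + 5), with roots -5, -3, -1.
The eigenvalues -5, -3, -1 are distinct and real, so A is diagonalisable and x(t) = e^{At} x(0) = V diag(e^{λ_i t}) V^{-1} x(0), where the columns of V are the eigenvectors.
λ = -5: A - (-5)I = [[2, -2, 0], [0, 0, 0], [0, -4, 4]]. v must be orthogonal to every row; (row 1) × (row 3) = [-8, -8, -8], so take v_1 = [-1, -1, -1]^T.
λ = -3: A - (-3)I = [[0, -2, 0], [0, -2, 0], [0, -4, 2]]. v must be orthogonal to every row; (row 1) × (row 3) = [-4, 0, 0], so take v_2 = [1, 0, 0]^T.
λ = -1: A - (-1)I = [[-2, -2, 0], [0, -4, 0], [0, -4, 0]]. v must be orthogonal to every row; (row 1) × (row 2) = [0, 0, 8], so take v_3 = [0, 0, 1]^T.
V = [v_1 v_2 v_3] = [[-1, 1, 0], [-1, 0, 0], [-1, 0, 1]] has det V = 1, so V^{-1} = adj(V)/det V = [[0, -1, 0], [1, -1, 0], [0, -1, 1]].
Modal coordinates z(0) = V^{-1} x(0): 0·(-2) + (-1)·3 + 0·(-2) = -3; 1·(-2) + (-1)·3 + 0·(-2) = -5; 0·(-2) + (-1)·3 + 1·(-2) = -5; so z(0) = [-3, -5, -5]^T.
x_3(t) = Σ_i (v_i)_3 · z_i(0) · e^{λ_i t} (row 3 of V times the modal terms).
x_3(2.0) = (-1)·(-3)·e^{-5·2.0} + 0·(-5)·e^{-3·2.0} + 1·(-5)·e^{-1·2.0} = 3·0.000045 + 0·0.002479 + (-5)·0.135335 = -0.6765.

-0.6765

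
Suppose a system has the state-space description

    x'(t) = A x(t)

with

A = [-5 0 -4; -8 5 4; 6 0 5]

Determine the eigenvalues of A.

-1, 1, 5

det(sI - A) = s^3 - (tr A)s^2 + (M11 + M22 + M33)s - det A, where Mii is the 2×2 principal minor of A obtained by deleting row i and column i.
tr A = (-5) + 5 + 5 = 5; M11 = 5·5 - 4·0 = 25 - 0 = 25; M22 = (-5)·5 - (-4)·6 = -25 - (-24) = -1; M33 = (-5)·5 - 0·(-8) = -25 - 0 = -25; sum of minors = -1.
det A = (-5)·(5·5 - 4·0) - 0·((-8)·5 - 4·6) + (-4)·((-8)·0 - 5·6) = (-5)·25 - 0·(-64) + (-4)·(-30) = -5.
So p(s) = det(sI - A) = s^3 - 5s^2 - s + 5.
Rational-root test: any integer root divides 5. Testing small divisors, s = -1 works: p(-1) = -1 + (-5) + 1 + 5 = 0, so (s + 1) is a factor.
Dividing, p(s) = (s + 1)(s^2 - 6s + 5).
Factor s^2 - 6s + 5: two numbers with sum 6 and product 5 are 5 and 1, so s^2 - 6s + 5 = (s - 5)(s - 1).
Hence p(s) = (s - 5) (s - 1) (s + 1), with roots -1, 1, 5.
At least one eigenvalue has non-negative real part, so the system is not asymptotically stable.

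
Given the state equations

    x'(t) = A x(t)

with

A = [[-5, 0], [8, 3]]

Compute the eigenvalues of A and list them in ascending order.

det(sI - A) = s^2 - (tr A)s + det A, with tr A = (-5) + 3 = -2 and det A = (-5)·3 - 0·8 = -15 - 0 = -15.
So p(s) = det(sI - A) = s^2 + 2s - 15.
Factor s^2 + 2s - 15: two numbers with sum -2 and product -15 are 3 and -5, so s^2 + 2s - 15 = (s - 3)(s + 5).
Hence p(s) = (s - 3) (s + 5), with roots -5, 3.
At least one eigenvalue has non-negative real part, so the system is not asymptotically stable.

-5, 3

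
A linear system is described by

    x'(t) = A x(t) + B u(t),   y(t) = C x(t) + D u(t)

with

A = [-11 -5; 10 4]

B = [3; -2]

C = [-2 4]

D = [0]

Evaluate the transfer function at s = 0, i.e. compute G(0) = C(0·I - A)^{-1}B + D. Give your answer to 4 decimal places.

G(0) = C(-A)^{-1}B + D = -C A^{-1} B + D.
det A = 6, so A^{-1} = (1/6)·adj(A) = [[2/3, 5/6], [-5/3, -11/6]]
A^{-1} B = [1/3, -4/3]^T
C A^{-1} B = -6
G(0) = D - C A^{-1} B = 0 - (-6) = 6

6.0000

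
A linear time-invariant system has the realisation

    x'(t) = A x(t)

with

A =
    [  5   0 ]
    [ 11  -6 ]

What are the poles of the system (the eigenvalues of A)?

-6, 5

det(sI - A) = s^2 - (tr A)s + det A, with tr A = 5 + (-6) = -1 and det A = 5·(-6) - 0·11 = -30 - 0 = -30.
So p(s) = det(sI - A) = s^2 + s - 30.
Factor s^2 + s - 30: two numbers with sum -1 and product -30 are 5 and -6, so s^2 + s - 30 = (s - 5)(s + 6).
Hence p(s) = (s - 5) (s + 6), with roots -6, 5.
At least one eigenvalue has non-negative real part, so the system is not asymptotically stable.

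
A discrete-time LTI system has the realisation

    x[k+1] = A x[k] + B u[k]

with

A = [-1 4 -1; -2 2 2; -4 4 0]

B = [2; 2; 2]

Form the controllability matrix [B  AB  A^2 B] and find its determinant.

-96

AB = [[4], [4], [0]]
A^2B = [[12], [0], [0]]
Controllability matrix C = [B  AB  A^2B] = [[2, 4, 12], [2, 4, 0], [2, 0, 0]]
Expanding along the first row, det(C) = 2·(4·0 - 0·0) - 4·(2·0 - 0·2) + 12·(2·0 - 4·2) = 2·0 - 4·0 + 12·(-8) = -96
Since det(C) ≠ 0, rank(C) = 3 and the system is completely controllable.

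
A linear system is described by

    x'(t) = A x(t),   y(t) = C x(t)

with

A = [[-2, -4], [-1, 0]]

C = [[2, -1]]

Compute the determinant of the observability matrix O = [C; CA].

CA = [[-3, -8]]
Observability matrix O = [C; CA] = [[2, -1], [-3, -8]]
det(O) = 2·(-8) - (-1)·(-3) = -16 - 3 = -19
Since det(O) ≠ 0, rank(O) = 2 and the system is completely observable.

-19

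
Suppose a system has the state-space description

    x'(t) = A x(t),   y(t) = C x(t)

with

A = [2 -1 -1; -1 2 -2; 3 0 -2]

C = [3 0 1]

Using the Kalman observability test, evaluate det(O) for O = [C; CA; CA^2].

-405

CA = [[9, -3, -5]]
CA^2 = [[6, -15, 7]]
Observability matrix O = [C; CA; CA^2] = [[3, 0, 1], [9, -3, -5], [6, -15, 7]]
Expanding along the first row, det(O) = 3·((-3)·7 - (-5)·(-15)) - 0·(9·7 - (-5)·6) + 1·(9·(-15) - (-3)·6) = 3·(-96) - 0·93 + 1·(-117) = -405
Since det(O) ≠ 0, rank(O) = 3 and the system is completely observable.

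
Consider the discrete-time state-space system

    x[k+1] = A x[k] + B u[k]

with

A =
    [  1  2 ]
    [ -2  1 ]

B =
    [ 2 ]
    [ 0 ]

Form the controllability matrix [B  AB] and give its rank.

AB = [[2], [-4]]
Controllability matrix C = [B  AB] = [[2, 2], [0, -4]]
det(C) = 2·(-4) - 2·0 = -8 - 0 = -8 ≠ 0, so rank(C) = 2.
rank(C) = 2 = n, so the pair (A, B) is completely controllable.

2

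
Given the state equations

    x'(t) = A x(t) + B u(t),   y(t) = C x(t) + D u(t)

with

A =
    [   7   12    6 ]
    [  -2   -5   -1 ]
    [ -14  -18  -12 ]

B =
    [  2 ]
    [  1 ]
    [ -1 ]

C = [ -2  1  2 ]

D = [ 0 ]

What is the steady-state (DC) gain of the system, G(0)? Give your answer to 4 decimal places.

-13.9000

G(0) = C(-A)^{-1}B + D = -C A^{-1} B + D.
det A = -30, so A^{-1} = (1/-30)·adj(A) = [[-7/5, -6/5, -3/5], [1/3, 0, 1/6], [17/15, 7/5, 11/30]]
A^{-1} B = [-17/5, 1/2, 33/10]^T
C A^{-1} B = 139/10
G(0) = D - C A^{-1} B = 0 - (139/10) = -139/10 ≈ -13.9000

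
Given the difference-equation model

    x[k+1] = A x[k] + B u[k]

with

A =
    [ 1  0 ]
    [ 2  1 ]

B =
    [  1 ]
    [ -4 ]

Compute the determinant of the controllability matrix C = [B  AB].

2

AB = [[1], [-2]]
Controllability matrix C = [B  AB] = [[1, 1], [-4, -2]]
det(C) = 1·(-2) - 1·(-4) = -2 - (-4) = 2
Since det(C) ≠ 0, rank(C) = 2 and the system is completely controllable.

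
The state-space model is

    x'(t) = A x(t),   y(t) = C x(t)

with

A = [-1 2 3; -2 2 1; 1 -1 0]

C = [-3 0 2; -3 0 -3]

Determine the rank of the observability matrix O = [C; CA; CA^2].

CA = [[5, -8, -9], [0, -3, -9]]
CA^2 = [[2, 3, 7], [-3, 3, -3]]
Observability matrix O = [C; CA; CA^2] = [[-3, 0, 2], [-3, 0, -3], [5, -8, -9], [0, -3, -9], [2, 3, 7], [-3, 3, -3]]
Take the 3×3 submatrix of O formed by rows 1, 2, 3: [[-3, 0, 2], [-3, 0, -3], [5, -8, -9]]. Its determinant is (-3)·(0·(-9) - (-3)·(-8)) - 0·((-3)·(-9) - (-3)·5) + 2·((-3)·(-8) - 0·5) = (-3)·(-24) - 0·42 + 2·24 = 120 ≠ 0.
So rank(O) ≥ 3; since O has 3 columns, rank(O) = 3.
rank(O) = 3 = n, so the pair (A, C) is completely observable.

3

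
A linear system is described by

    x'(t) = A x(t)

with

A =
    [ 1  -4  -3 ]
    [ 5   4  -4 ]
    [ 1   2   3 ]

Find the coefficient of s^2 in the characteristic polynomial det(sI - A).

-8

Expand det(sI - A) for the 3×3 matrix.
p(s) = s^3 - 8s^2 + 50s - 78.
(Check: constant term = det(-A) = (-1)^3 det A = -78; coefficient of s^2 = -tr A = -8.)
The coefficient of s^2 is -8.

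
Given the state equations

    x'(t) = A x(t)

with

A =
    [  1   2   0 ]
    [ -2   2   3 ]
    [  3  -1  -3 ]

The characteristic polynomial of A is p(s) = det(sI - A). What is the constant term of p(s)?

-3

Expand det(sI - A) for the 3×3 matrix.
p(s) = s^3 - 3.
(Check: constant term = det(-A) = (-1)^3 det A = -3; coefficient of s^2 = -tr A = 0.)
The constant term is -3.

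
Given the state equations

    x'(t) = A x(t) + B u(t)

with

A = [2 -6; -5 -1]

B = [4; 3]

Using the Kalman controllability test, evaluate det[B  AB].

AB = [[-10], [-23]]
Controllability matrix C = [B  AB] = [[4, -10], [3, -23]]
det(C) = 4·(-23) - (-10)·3 = -92 - (-30) = -62
Since det(C) ≠ 0, rank(C) = 2 and the system is completely controllable.

-62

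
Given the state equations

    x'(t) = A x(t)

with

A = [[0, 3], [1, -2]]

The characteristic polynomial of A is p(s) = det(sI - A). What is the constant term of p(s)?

-3

For a 2×2 matrix, det(sI - A) = s^2 - (tr A)s + det A.
tr A = -2, det A = -3.
So p(s) = s^2 + 2s - 3.
The constant term is -3.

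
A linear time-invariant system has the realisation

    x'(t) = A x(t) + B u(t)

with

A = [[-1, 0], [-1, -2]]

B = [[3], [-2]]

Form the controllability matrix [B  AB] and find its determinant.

AB = [[-3], [1]]
Controllability matrix C = [B  AB] = [[3, -3], [-2, 1]]
det(C) = 3·1 - (-3)·(-2) = 3 - 6 = -3
Since det(C) ≠ 0, rank(C) = 2 and the system is completely controllable.

-3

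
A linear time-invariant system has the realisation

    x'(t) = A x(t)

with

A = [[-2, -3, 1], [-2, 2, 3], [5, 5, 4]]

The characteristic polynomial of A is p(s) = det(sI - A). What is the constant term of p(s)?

Expand det(sI - A) for the 3×3 matrix.
p(s) = s^3 - 4s^2 - 30s + 75.
(Check: constant term = det(-A) = (-1)^3 det A = 75; coefficient of s^2 = -tr A = -4.)
The constant term is 75.

75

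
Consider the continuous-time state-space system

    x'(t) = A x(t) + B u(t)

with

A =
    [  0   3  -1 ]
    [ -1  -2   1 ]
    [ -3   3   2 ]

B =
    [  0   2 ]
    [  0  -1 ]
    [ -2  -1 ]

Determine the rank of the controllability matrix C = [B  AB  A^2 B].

AB = [[2, -2], [-2, -1], [-4, -11]]
A^2B = [[-2, 8], [-2, -7], [-20, -19]]
Controllability matrix C = [B  AB  A^2B] = [[0, 2, 2, -2, -2, 8], [0, -1, -2, -1, -2, -7], [-2, -1, -4, -11, -20, -19]]
Take the 3×3 submatrix of C formed by columns 1, 2, 3: [[0, 2, 2], [0, -1, -2], [-2, -1, -4]]. Its determinant is 0·((-1)·(-4) - (-2)·(-1)) - 2·(0·(-4) - (-2)·(-2)) + 2·(0·(-1) - (-1)·(-2)) = 0·2 - 2·(-4) + 2·(-2) = 4 ≠ 0.
So rank(C) ≥ 3; since C has 3 rows, rank(C) = 3.
rank(C) = 3 = n, so the pair (A, B) is completely controllable.

3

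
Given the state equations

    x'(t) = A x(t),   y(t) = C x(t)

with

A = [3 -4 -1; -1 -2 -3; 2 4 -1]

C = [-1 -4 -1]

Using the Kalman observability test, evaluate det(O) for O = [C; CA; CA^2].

CA = [[-1, 8, 14]]
CA^2 = [[17, 44, -37]]
Observability matrix O = [C; CA; CA^2] = [[-1, -4, -1], [-1, 8, 14], [17, 44, -37]]
Expanding along the first row, det(O) = (-1)·(8·(-37) - 14·44) - (-4)·((-1)·(-37) - 14·17) + (-1)·((-1)·44 - 8·17) = (-1)·(-912) - (-4)·(-201) + (-1)·(-180) = 288
Since det(O) ≠ 0, rank(O) = 3 and the system is completely observable.

288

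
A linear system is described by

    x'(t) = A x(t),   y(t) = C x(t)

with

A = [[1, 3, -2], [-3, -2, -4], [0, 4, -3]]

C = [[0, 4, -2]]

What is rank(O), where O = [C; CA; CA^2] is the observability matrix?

CA = [[-12, -16, -10]]
CA^2 = [[36, -44, 118]]
Observability matrix O = [C; CA; CA^2] = [[0, 4, -2], [-12, -16, -10], [36, -44, 118]]
det(O) = 0·((-16)·118 - (-10)·(-44)) - 4·((-12)·118 - (-10)·36) + (-2)·((-12)·(-44) - (-16)·36) = 0·(-2328) - 4·(-1056) + (-2)·1104 = 2016 ≠ 0, so rank(O) = 3.
rank(O) = 3 = n, so the pair (A, C) is completely observable.

3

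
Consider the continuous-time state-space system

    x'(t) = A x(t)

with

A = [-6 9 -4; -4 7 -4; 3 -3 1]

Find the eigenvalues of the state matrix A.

det(sI - A) = s^3 - (tr A)s^2 + (M11 + M22 + M33)s - det A, where Mii is the 2×2 principal minor of A obtained by deleting row i and column i.
tr A = (-6) + 7 + 1 = 2; M11 = 7·1 - (-4)·(-3) = 7 - 12 = -5; M22 = (-6)·1 - (-4)·3 = -6 - (-12) = 6; M33 = (-6)·7 - 9·(-4) = -42 - (-36) = -6; sum of minors = -5.
det A = (-6)·(7·1 - (-4)·(-3)) - 9·((-4)·1 - (-4)·3) + (-4)·((-4)·(-3) - 7·3) = (-6)·(-5) - 9·8 + (-4)·(-9) = -6.
So p(s) = det(sI - A) = s^3 - 2s^2 - 5s + 6.
Rational-root test: any integer root divides 6. Testing small divisors, s = 1 works: p(1) = 1 + (-2) + (-5) + 6 = 0, so (s - 1) is a factor.
Dividing, p(s) = (s - 1)(s^2 - s - 6).
Factor s^2 - s - 6: two numbers with sum 1 and product -6 are 3 and -2, so s^2 - s - 6 = (s - 3)(s + 2).
Hence p(s) = (s - 3) (s - 1) (s + 2), with roots -2, 1, 3.
At least one eigenvalue has non-negative real part, so the system is not asymptotically stable.

-2, 1, 3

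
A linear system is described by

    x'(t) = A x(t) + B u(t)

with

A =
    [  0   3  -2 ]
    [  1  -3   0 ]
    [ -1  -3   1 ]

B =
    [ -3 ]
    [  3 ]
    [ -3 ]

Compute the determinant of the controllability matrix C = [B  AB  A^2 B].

-2646

AB = [[15], [-12], [-9]]
A^2B = [[-18], [51], [12]]
Controllability matrix C = [B  AB  A^2B] = [[-3, 15, -18], [3, -12, 51], [-3, -9, 12]]
Expanding along the first row, det(C) = (-3)·((-12)·12 - 51·(-9)) - 15·(3·12 - 51·(-3)) + (-18)·(3·(-9) - (-12)·(-3)) = (-3)·315 - 15·189 + (-18)·(-63) = -2646
Since det(C) ≠ 0, rank(C) = 3 and the system is completely controllable.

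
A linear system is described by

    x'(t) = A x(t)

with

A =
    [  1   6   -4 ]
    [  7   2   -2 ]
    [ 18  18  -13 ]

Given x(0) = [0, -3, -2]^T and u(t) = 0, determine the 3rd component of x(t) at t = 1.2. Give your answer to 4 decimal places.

-3.5320

det(sI - A) = s^3 - (tr A)s^2 + (M11 + M22 + M33)s - det A, where Mii is the 2×2 principal minor of A obtained by deleting row i and column i.
tr A = 1 + 2 + (-13) = -10; M11 = 2·(-13) - (-2)·18 = -26 - (-36) = 10; M22 = 1·(-13) - (-4)·18 = -13 - (-72) = 59; M33 = 1·2 - 6·7 = 2 - 42 = -40; sum of minors = 29.
det A = 1·(2·(-13) - (-2)·18) - 6·(7·(-13) - (-2)·18) + (-4)·(7·18 - 2·18) = 1·10 - 6·(-55) + (-4)·90 = -20.
So p(s) = det(sI - A) = s^3 + 10s^2 + 29s + 20.
Rational-root test: any integer root divides 20. Testing small divisors, s = -1 works: p(-1) = -1 + 10 + (-29) + 20 = 0, so (s + 1) is a factor.
Dividing, p(s) = (s + 1)(s^2 + 9s + 20).
Factor s^2 + 9s + 20: two numbers with sum -9 and product 20 are -4 and -5, so s^2 + 9s + 20 = (s + 4)(s + 5).
Hence p(s) = (s + 1) (s + 4) (s + 5), with roots -5, -4, -1.
The eigenvalues -5, -4, -1 are distinct and real, so A is diagonalisable and x(t) = e^{At} x(0) = V diag(e^{λ_i t}) V^{-1} x(0), where the columns of V are the eigenvectors.
λ = -5: A - (-5)I = [[6, 6, -4], [7, 7, -2], [18, 18, -8]]. v must be orthogonal to every row; (row 1) × (row 2) = [16, -16, 0], so take v_1 = [1, -1, 0]^T.
λ = -4: A - (-4)I = [[5, 6, -4], [7, 6, -2], [18, 18, -9]]. v must be orthogonal to every row; (row 1) × (row 2) = [12, -18, -12], so take v_2 = [-2, 3, 2]^T.
λ = -1: A - (-1)I = [[2, 6, -4], [7, 3, -2], [18, 18, -12]]. v must be orthogonal to every row; (row 1) × (row 2) = [0, -24, -36], so take v_3 = [0, -2, -3]^T.
V = [v_1 v_2 v_3] = [[1, -2, 0], [-1, 3, -2], [0, 2, -3]] has det V = 1, so V^{-1} = adj(V)/det V = [[-5, -6, 4], [-3, -3, 2], [-2, -2, 1]].
Modal coordinates z(0) = V^{-1} x(0): (-5)·0 + (-6)·(-3) + 4·(-2) = 10; (-3)·0 + (-3)·(-3) + 2·(-2) = 5; (-2)·0 + (-2)·(-3) + 1·(-2) = 4; so z(0) = [10, 5, 4]^T.
x_3(t) = Σ_i (v_i)_3 · z_i(0) · e^{λ_i t} (row 3 of V times the modal terms).
x_3(1.2) = 0·10·e^{-5·1.2} + 2·5·e^{-4·1.2} + (-3)·4·e^{-1·1.2} = 0·0.002479 + 10·0.008230 + (-12)·0.301194 = -3.5320.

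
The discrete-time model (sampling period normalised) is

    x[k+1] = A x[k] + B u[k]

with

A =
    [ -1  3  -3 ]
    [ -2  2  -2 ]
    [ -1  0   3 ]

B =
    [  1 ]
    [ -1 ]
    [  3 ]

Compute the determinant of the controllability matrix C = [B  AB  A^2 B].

AB = [[-13], [-10], [8]]
A^2B = [[-41], [-10], [37]]
Controllability matrix C = [B  AB  A^2B] = [[1, -13, -41], [-1, -10, -10], [3, 8, 37]]
Expanding along the first row, det(C) = 1·((-10)·37 - (-10)·8) - (-13)·((-1)·37 - (-10)·3) + (-41)·((-1)·8 - (-10)·3) = 1·(-290) - (-13)·(-7) + (-41)·22 = -1283
Since det(C) ≠ 0, rank(C) = 3 and the system is completely controllable.

-1283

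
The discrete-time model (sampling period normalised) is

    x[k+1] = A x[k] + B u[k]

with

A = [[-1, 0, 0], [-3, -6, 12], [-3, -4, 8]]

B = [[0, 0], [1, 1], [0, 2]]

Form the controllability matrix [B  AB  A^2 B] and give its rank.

2

AB = [[0, 0], [-6, 18], [-4, 12]]
A^2B = [[0, 0], [-12, 36], [-8, 24]]
Controllability matrix C = [B  AB  A^2B] = [[0, 0, 0, 0, 0, 0], [1, 1, -6, 18, -12, 36], [0, 2, -4, 12, -8, 24]]
Row 1 of C is identically zero, so rank(C) ≤ 2.
The 2×2 minor from rows 2, 3, columns 1, 2 is 1·2 - 1·0 = 2 - 0 = 2 ≠ 0, so rank(C) = 2.
rank(C) = 2 < n = 3, so the pair (A, B) is not completely controllable.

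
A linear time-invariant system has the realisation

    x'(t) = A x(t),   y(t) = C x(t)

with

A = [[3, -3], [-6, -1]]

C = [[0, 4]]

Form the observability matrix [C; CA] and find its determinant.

CA = [[-24, -4]]
Observability matrix O = [C; CA] = [[0, 4], [-24, -4]]
det(O) = 0·(-4) - 4·(-24) = 0 - (-96) = 96
Since det(O) ≠ 0, rank(O) = 2 and the system is completely observable.

96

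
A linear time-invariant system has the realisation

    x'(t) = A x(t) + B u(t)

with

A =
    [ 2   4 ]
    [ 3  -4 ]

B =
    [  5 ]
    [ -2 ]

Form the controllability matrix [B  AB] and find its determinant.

AB = [[2], [23]]
Controllability matrix C = [B  AB] = [[5, 2], [-2, 23]]
det(C) = 5·23 - 2·(-2) = 115 - (-4) = 119
Since det(C) ≠ 0, rank(C) = 2 and the system is completely controllable.

119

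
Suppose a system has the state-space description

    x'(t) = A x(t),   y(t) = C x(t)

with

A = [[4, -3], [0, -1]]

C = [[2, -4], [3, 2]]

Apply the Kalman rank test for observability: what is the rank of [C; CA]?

CA = [[8, -2], [12, -11]]
Observability matrix O = [C; CA] = [[2, -4], [3, 2], [8, -2], [12, -11]]
Take the 2×2 submatrix of O formed by rows 1, 2: [[2, -4], [3, 2]]. Its determinant is 2·2 - (-4)·3 = 4 - (-12) = 16 ≠ 0.
So rank(O) ≥ 2; since O has 2 columns, rank(O) = 2.
rank(O) = 2 = n, so the pair (A, C) is completely observable.

2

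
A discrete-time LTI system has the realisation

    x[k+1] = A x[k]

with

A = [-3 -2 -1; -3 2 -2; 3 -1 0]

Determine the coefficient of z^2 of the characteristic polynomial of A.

1

Expand det(zI - A) for the 3×3 matrix.
p(z) = z^3 + z^2 - 11z - 21.
(Check: constant term = det(-A) = (-1)^3 det A = -21; coefficient of z^2 = -tr A = 1.)
The coefficient of z^2 is 1.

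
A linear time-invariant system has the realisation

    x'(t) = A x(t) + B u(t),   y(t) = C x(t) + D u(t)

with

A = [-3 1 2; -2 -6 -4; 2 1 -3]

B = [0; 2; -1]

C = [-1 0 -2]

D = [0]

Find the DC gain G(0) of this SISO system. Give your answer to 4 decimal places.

0.3000

G(0) = C(-A)^{-1}B + D = -C A^{-1} B + D.
det A = -60, so A^{-1} = (1/-60)·adj(A) = [[-11/30, -1/12, -2/15], [7/30, -1/12, 4/15], [-1/6, -1/12, -1/3]]
A^{-1} B = [-1/30, -13/30, 1/6]^T
C A^{-1} B = -3/10
G(0) = D - C A^{-1} B = 0 - (-3/10) = 3/10 ≈ 0.3000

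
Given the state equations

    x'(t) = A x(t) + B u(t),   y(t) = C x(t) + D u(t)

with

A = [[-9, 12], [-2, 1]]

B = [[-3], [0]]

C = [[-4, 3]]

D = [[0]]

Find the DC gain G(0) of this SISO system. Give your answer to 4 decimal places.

G(0) = C(-A)^{-1}B + D = -C A^{-1} B + D.
det A = 15, so A^{-1} = (1/15)·adj(A) = [[1/15, -4/5], [2/15, -3/5]]
A^{-1} B = [-1/5, -2/5]^T
C A^{-1} B = -2/5
G(0) = D - C A^{-1} B = 0 - (-2/5) = 2/5 ≈ 0.4000

0.4000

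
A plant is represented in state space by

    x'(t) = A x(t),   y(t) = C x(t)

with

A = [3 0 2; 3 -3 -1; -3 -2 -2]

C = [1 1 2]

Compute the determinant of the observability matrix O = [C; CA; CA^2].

-142

CA = [[0, -7, -3]]
CA^2 = [[-12, 27, 13]]
Observability matrix O = [C; CA; CA^2] = [[1, 1, 2], [0, -7, -3], [-12, 27, 13]]
Expanding along the first row, det(O) = 1·((-7)·13 - (-3)·27) - 1·(0·13 - (-3)·(-12)) + 2·(0·27 - (-7)·(-12)) = 1·(-10) - 1·(-36) + 2·(-84) = -142
Since det(O) ≠ 0, rank(O) = 3 and the system is completely observable.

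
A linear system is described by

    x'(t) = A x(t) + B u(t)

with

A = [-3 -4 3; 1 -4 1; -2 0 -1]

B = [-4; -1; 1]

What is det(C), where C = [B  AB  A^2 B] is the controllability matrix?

679

AB = [[19], [1], [7]]
A^2B = [[-40], [22], [-45]]
Controllability matrix C = [B  AB  A^2B] = [[-4, 19, -40], [-1, 1, 22], [1, 7, -45]]
Expanding along the first row, det(C) = (-4)·(1·(-45) - 22·7) - 19·((-1)·(-45) - 22·1) + (-40)·((-1)·7 - 1·1) = (-4)·(-199) - 19·23 + (-40)·(-8) = 679
Since det(C) ≠ 0, rank(C) = 3 and the system is completely controllable.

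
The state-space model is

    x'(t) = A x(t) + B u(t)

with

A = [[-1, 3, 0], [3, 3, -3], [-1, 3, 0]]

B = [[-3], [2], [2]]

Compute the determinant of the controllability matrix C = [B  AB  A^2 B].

-2835

AB = [[9], [-9], [9]]
A^2B = [[-36], [-27], [-36]]
Controllability matrix C = [B  AB  A^2B] = [[-3, 9, -36], [2, -9, -27], [2, 9, -36]]
Expanding along the first row, det(C) = (-3)·((-9)·(-36) - (-27)·9) - 9·(2·(-36) - (-27)·2) + (-36)·(2·9 - (-9)·2) = (-3)·567 - 9·(-18) + (-36)·36 = -2835
Since det(C) ≠ 0, rank(C) = 3 and the system is completely controllable.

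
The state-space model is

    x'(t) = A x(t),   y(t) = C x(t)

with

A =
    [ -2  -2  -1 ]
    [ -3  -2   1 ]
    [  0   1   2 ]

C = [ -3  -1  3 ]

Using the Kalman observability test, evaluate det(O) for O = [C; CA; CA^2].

CA = [[9, 11, 8]]
CA^2 = [[-51, -32, 18]]
Observability matrix O = [C; CA; CA^2] = [[-3, -1, 3], [9, 11, 8], [-51, -32, 18]]
Expanding along the first row, det(O) = (-3)·(11·18 - 8·(-32)) - (-1)·(9·18 - 8·(-51)) + 3·(9·(-32) - 11·(-51)) = (-3)·454 - (-1)·570 + 3·273 = 27
Since det(O) ≠ 0, rank(O) = 3 and the system is completely observable.

27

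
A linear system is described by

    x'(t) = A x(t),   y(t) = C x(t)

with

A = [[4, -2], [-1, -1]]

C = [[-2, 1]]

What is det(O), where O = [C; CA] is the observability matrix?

CA = [[-9, 3]]
Observability matrix O = [C; CA] = [[-2, 1], [-9, 3]]
det(O) = (-2)·3 - 1·(-9) = -6 - (-9) = 3
Since det(O) ≠ 0, rank(O) = 2 and the system is completely observable.

3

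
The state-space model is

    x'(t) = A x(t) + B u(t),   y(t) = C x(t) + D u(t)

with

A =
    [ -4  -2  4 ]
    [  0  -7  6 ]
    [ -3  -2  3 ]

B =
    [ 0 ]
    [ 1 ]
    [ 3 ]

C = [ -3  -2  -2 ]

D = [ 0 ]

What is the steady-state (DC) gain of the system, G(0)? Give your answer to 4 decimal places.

-37.1667

G(0) = C(-A)^{-1}B + D = -C A^{-1} B + D.
det A = -12, so A^{-1} = (1/-12)·adj(A) = [[3/4, 1/6, -4/3], [3/2, 0, -2], [7/4, 1/6, -7/3]]
A^{-1} B = [-23/6, -6, -41/6]^T
C A^{-1} B = 223/6
G(0) = D - C A^{-1} B = 0 - (223/6) = -223/6 ≈ -37.1667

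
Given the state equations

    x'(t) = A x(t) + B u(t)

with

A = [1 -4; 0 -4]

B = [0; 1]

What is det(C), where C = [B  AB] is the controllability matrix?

4

AB = [[-4], [-4]]
Controllability matrix C = [B  AB] = [[0, -4], [1, -4]]
det(C) = 0·(-4) - (-4)·1 = 0 - (-4) = 4
Since det(C) ≠ 0, rank(C) = 2 and the system is completely controllable.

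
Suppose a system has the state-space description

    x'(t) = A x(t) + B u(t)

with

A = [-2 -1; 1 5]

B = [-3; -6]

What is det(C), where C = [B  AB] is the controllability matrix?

171

AB = [[12], [-33]]
Controllability matrix C = [B  AB] = [[-3, 12], [-6, -33]]
det(C) = (-3)·(-33) - 12·(-6) = 99 - (-72) = 171
Since det(C) ≠ 0, rank(C) = 2 and the system is completely controllable.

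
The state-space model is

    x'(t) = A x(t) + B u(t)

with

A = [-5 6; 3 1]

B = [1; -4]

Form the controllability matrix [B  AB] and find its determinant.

-117

AB = [[-29], [-1]]
Controllability matrix C = [B  AB] = [[1, -29], [-4, -1]]
det(C) = 1·(-1) - (-29)·(-4) = -1 - 116 = -117
Since det(C) ≠ 0, rank(C) = 2 and the system is completely controllable.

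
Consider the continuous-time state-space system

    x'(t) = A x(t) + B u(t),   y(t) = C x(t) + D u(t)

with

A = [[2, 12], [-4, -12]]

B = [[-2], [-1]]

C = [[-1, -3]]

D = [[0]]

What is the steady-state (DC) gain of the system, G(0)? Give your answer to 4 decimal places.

0.2500

G(0) = C(-A)^{-1}B + D = -C A^{-1} B + D.
det A = 24, so A^{-1} = (1/24)·adj(A) = [[-1/2, -1/2], [1/6, 1/12]]
A^{-1} B = [3/2, -5/12]^T
C A^{-1} B = -1/4
G(0) = D - C A^{-1} B = 0 - (-1/4) = 1/4 ≈ 0.2500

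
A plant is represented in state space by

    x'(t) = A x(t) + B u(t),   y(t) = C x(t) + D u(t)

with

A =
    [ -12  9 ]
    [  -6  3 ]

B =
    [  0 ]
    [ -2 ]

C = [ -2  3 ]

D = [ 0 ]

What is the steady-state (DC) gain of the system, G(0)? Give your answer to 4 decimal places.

-2.0000

G(0) = C(-A)^{-1}B + D = -C A^{-1} B + D.
det A = 18, so A^{-1} = (1/18)·adj(A) = [[1/6, -1/2], [1/3, -2/3]]
A^{-1} B = [1, 4/3]^T
C A^{-1} B = 2
G(0) = D - C A^{-1} B = 0 - (2) = -2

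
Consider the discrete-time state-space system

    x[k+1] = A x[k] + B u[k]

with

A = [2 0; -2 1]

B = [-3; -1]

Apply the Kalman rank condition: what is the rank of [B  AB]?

2

AB = [[-6], [5]]
Controllability matrix C = [B  AB] = [[-3, -6], [-1, 5]]
det(C) = (-3)·5 - (-6)·(-1) = -15 - 6 = -21 ≠ 0, so rank(C) = 2.
rank(C) = 2 = n, so the pair (A, B) is completely controllable.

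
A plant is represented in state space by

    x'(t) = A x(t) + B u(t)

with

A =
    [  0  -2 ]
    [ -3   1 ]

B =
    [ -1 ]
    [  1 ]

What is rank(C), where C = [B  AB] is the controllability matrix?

2

AB = [[-2], [4]]
Controllability matrix C = [B  AB] = [[-1, -2], [1, 4]]
det(C) = (-1)·4 - (-2)·1 = -4 - (-2) = -2 ≠ 0, so rank(C) = 2.
rank(C) = 2 = n, so the pair (A, B) is completely controllable.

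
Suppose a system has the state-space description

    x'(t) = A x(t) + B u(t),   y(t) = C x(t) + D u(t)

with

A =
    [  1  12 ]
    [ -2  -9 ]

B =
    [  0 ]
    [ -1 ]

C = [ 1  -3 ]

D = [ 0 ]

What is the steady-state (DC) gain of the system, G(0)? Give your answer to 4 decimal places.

-1.0000

G(0) = C(-A)^{-1}B + D = -C A^{-1} B + D.
det A = 15, so A^{-1} = (1/15)·adj(A) = [[-3/5, -4/5], [2/15, 1/15]]
A^{-1} B = [4/5, -1/15]^T
C A^{-1} B = 1
G(0) = D - C A^{-1} B = 0 - (1) = -1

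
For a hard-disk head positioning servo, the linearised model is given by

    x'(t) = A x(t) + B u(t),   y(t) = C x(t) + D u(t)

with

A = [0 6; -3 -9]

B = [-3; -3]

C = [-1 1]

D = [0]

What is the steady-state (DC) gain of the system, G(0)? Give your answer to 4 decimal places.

G(0) = C(-A)^{-1}B + D = -C A^{-1} B + D.
det A = 18, so A^{-1} = (1/18)·adj(A) = [[-1/2, -1/3], [1/6, 0]]
A^{-1} B = [5/2, -1/2]^T
C A^{-1} B = -3
G(0) = D - C A^{-1} B = 0 - (-3) = 3

3.0000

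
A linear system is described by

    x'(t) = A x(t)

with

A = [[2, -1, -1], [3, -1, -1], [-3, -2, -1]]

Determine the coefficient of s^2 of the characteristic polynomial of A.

0

Expand det(sI - A) for the 3×3 matrix.
p(s) = s^3 - 5s - 1.
(Check: constant term = det(-A) = (-1)^3 det A = -1; coefficient of s^2 = -tr A = 0.)
The coefficient of s^2 is 0.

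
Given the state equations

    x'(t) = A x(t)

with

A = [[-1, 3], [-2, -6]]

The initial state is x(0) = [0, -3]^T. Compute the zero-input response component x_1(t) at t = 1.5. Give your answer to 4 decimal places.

-0.0777

det(sI - A) = s^2 - (tr A)s + det A, with tr A = (-1) + (-6) = -7 and det A = (-1)·(-6) - 3·(-2) = 6 - (-6) = 12.
So p(s) = det(sI - A) = s^2 + 7s + 12.
Factor s^2 + 7s + 12: two numbers with sum -7 and product 12 are -3 and -4, so s^2 + 7s + 12 = (s + 3)(s + 4).
Hence p(s) = (s + 3) (s + 4), with roots -4, -3.
The eigenvalues -4, -3 are distinct and real, so A is diagonalisable and x(t) = e^{At} x(0) = V diag(e^{λ_i t}) V^{-1} x(0), where the columns of V are the eigenvectors.
λ = -4: A - (-4)I = [[3, 3], [-2, -2]]. Row 1 gives 3·v1 + 3·v2 = 0, so take v_1 = [-1, 1]^T.
λ = -3: A - (-3)I = [[2, 3], [-2, -3]]. Row 1 gives 2·v1 + 3·v2 = 0, so take v_2 = [3, -2]^T.
V = [v_1 v_2] = [[-1, 3], [1, -2]] has det V = -1, so V^{-1} = adj(V)/det V = [[2, 3], [1, 1]].
Modal coordinates z(0) = V^{-1} x(0): 2·0 + 3·(-3) = -9; 1·0 + 1·(-3) = -3; so z(0) = [-9, -3]^T.
x_1(t) = Σ_i (v_i)_1 · z_i(0) · e^{λ_i t} (row 1 of V times the modal terms).
x_1(1.5) = (-1)·(-9)·e^{-4·1.5} + 3·(-3)·e^{-3·1.5} = 9·0.002479 + (-9)·0.011109 = -0.0777.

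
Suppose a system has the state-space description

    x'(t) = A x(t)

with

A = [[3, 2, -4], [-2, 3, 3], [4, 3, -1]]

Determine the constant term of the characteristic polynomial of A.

Expand det(sI - A) for the 3×3 matrix.
p(s) = s^3 - 5s^2 + 14s - 56.
(Check: constant term = det(-A) = (-1)^3 det A = -56; coefficient of s^2 = -tr A = -5.)
The constant term is -56.

-56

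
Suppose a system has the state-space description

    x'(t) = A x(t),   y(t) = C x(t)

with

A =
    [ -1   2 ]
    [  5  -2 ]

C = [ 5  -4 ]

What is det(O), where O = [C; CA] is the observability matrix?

-10

CA = [[-25, 18]]
Observability matrix O = [C; CA] = [[5, -4], [-25, 18]]
det(O) = 5·18 - (-4)·(-25) = 90 - 100 = -10
Since det(O) ≠ 0, rank(O) = 2 and the system is completely observable.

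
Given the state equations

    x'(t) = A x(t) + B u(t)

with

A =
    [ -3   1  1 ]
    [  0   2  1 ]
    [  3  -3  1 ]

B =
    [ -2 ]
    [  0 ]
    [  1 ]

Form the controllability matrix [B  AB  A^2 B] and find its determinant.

8

AB = [[7], [1], [-5]]
A^2B = [[-25], [-3], [13]]
Controllability matrix C = [B  AB  A^2B] = [[-2, 7, -25], [0, 1, -3], [1, -5, 13]]
Expanding along the first row, det(C) = (-2)·(1·13 - (-3)·(-5)) - 7·(0·13 - (-3)·1) + (-25)·(0·(-5) - 1·1) = (-2)·(-2) - 7·3 + (-25)·(-1) = 8
Since det(C) ≠ 0, rank(C) = 3 and the system is completely controllable.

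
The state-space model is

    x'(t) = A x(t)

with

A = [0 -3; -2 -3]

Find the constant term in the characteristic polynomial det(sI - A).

For a 2×2 matrix, det(sI - A) = s^2 - (tr A)s + det A.
tr A = -3, det A = -6.
So p(s) = s^2 + 3s - 6.
The constant term is -6.

-6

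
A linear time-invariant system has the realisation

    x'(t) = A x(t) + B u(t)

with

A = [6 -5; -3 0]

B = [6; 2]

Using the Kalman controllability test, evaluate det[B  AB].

AB = [[26], [-18]]
Controllability matrix C = [B  AB] = [[6, 26], [2, -18]]
det(C) = 6·(-18) - 26·2 = -108 - 52 = -160
Since det(C) ≠ 0, rank(C) = 2 and the system is completely controllable.

-160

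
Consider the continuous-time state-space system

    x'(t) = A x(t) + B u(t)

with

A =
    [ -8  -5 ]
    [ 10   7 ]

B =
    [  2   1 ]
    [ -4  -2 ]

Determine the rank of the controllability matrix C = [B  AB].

AB = [[4, 2], [-8, -4]]
Controllability matrix C = [B  AB] = [[2, 1, 4, 2], [-4, -2, -8, -4]]
Every column of C is a scalar multiple of column 1 = [2, -4] (multipliers 1, 1/2, 2, 1), so the columns span a one-dimensional space.
C ≠ 0, hence rank(C) = 1.
rank(C) = 1 < n = 2, so the pair (A, B) is not completely controllable.

1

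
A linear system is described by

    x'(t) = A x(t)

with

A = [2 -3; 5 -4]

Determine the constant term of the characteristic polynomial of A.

For a 2×2 matrix, det(sI - A) = s^2 - (tr A)s + det A.
tr A = -2, det A = 7.
So p(s) = s^2 + 2s + 7.
The constant term is 7.

7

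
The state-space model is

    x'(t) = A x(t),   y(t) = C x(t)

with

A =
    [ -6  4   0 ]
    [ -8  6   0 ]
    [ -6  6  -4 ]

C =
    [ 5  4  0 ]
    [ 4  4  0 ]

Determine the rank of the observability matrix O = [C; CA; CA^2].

2

CA = [[-62, 44, 0], [-56, 40, 0]]
CA^2 = [[20, 16, 0], [16, 16, 0]]
Observability matrix O = [C; CA; CA^2] = [[5, 4, 0], [4, 4, 0], [-62, 44, 0], [-56, 40, 0], [20, 16, 0], [16, 16, 0]]
Column 3 of O is identically zero, so rank(O) ≤ 2.
The 2×2 minor from rows 1, 2, columns 1, 2 is 5·4 - 4·4 = 20 - 16 = 4 ≠ 0, so rank(O) = 2.
rank(O) = 2 < n = 3, so the pair (A, C) is not completely observable.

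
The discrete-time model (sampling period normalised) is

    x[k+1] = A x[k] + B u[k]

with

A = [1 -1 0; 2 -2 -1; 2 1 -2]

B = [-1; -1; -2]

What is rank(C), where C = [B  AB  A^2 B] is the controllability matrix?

AB = [[0], [2], [1]]
A^2B = [[-2], [-5], [0]]
Controllability matrix C = [B  AB  A^2B] = [[-1, 0, -2], [-1, 2, -5], [-2, 1, 0]]
det(C) = (-1)·(2·0 - (-5)·1) - 0·((-1)·0 - (-5)·(-2)) + (-2)·((-1)·1 - 2·(-2)) = (-1)·5 - 0·(-10) + (-2)·3 = -11 ≠ 0, so rank(C) = 3.
rank(C) = 3 = n, so the pair (A, B) is completely controllable.

3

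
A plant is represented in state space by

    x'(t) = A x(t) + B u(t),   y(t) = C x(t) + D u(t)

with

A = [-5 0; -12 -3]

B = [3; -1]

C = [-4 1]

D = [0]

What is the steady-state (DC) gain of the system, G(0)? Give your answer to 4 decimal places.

-5.1333

G(0) = C(-A)^{-1}B + D = -C A^{-1} B + D.
det A = 15, so A^{-1} = (1/15)·adj(A) = [[-1/5, 0], [4/5, -1/3]]
A^{-1} B = [-3/5, 41/15]^T
C A^{-1} B = 77/15
G(0) = D - C A^{-1} B = 0 - (77/15) = -77/15 ≈ -5.1333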